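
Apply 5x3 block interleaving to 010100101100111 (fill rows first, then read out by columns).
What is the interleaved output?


Matrix:
  010
  100
  101
  100
  111
Read columns: 011111000100101

011111000100101


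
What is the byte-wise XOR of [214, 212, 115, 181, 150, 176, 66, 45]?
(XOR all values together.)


XOR chain: 214 ^ 212 ^ 115 ^ 181 ^ 150 ^ 176 ^ 66 ^ 45 = 141

141


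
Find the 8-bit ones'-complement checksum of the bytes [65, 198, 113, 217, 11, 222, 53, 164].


Sum = 1043 mod 256 = 19
Complement = 236

236


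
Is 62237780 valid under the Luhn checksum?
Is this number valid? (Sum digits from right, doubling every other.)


Luhn sum = 31
31 mod 10 = 1

Invalid (Luhn sum mod 10 = 1)


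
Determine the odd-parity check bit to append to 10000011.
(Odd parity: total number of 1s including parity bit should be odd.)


Number of 1s in data: 3
Parity bit: 0

0


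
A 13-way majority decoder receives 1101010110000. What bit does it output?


Ones: 6 out of 13
Threshold: 7

0 (6/13 voted 1)


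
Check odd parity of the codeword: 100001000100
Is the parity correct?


Number of 1s: 3

Yes, parity is correct (3 ones)


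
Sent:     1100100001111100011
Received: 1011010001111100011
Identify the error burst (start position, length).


XOR: 0111110000000000000

Burst at position 1, length 5


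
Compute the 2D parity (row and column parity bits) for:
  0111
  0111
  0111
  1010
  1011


Row parities: 11101
Column parities: 0110

Row P: 11101, Col P: 0110, Corner: 0


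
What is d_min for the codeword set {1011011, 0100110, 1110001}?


Comparing all pairs, minimum distance: 3
Can detect 2 errors, correct 1 errors

3


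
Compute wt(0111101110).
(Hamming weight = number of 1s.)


Counting 1s in 0111101110

7


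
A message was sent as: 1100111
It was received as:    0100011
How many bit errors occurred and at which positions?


XOR: 1000100

2 error(s) at position(s): 0, 4


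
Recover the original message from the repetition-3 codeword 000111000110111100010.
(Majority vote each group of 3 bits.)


Groups: 000, 111, 000, 110, 111, 100, 010
Majority votes: 0101100

0101100


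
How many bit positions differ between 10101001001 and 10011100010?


XOR: 00110101011
Count of 1s: 6

6


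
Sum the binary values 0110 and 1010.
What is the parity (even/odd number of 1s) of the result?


0110 = 6
1010 = 10
Sum = 16 = 10000
1s count = 1

odd parity (1 ones in 10000)


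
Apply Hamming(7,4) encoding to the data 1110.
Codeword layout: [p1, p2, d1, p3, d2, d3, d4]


Parity bits: p1=0, p2=0, p3=0

0010110


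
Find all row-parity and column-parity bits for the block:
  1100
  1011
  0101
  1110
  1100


Row parities: 01010
Column parities: 0000

Row P: 01010, Col P: 0000, Corner: 0


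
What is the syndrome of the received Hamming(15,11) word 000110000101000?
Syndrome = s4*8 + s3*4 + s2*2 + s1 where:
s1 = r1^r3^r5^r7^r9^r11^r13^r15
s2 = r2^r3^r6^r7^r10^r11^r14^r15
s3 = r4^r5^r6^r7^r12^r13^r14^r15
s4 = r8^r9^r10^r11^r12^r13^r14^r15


s1=1, s2=1, s3=1, s4=0

Syndrome = 7 (error at position 7)


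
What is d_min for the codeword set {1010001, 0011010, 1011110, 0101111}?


Comparing all pairs, minimum distance: 2
Can detect 1 errors, correct 0 errors

2


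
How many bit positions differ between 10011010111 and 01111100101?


XOR: 11100110010
Count of 1s: 6

6


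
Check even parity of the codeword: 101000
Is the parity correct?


Number of 1s: 2

Yes, parity is correct (2 ones)


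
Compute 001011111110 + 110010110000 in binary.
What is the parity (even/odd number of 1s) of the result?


001011111110 = 766
110010110000 = 3248
Sum = 4014 = 111110101110
1s count = 9

odd parity (9 ones in 111110101110)


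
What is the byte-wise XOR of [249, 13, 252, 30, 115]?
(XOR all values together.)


XOR chain: 249 ^ 13 ^ 252 ^ 30 ^ 115 = 101

101


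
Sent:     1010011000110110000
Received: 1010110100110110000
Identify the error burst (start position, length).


XOR: 0000101100000000000

Burst at position 4, length 4


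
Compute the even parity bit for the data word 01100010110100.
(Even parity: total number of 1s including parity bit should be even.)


Number of 1s in data: 6
Parity bit: 0

0


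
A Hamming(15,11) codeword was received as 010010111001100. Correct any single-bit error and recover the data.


Syndrome = 0: no error detected

Data: 01011001100 (no errors)


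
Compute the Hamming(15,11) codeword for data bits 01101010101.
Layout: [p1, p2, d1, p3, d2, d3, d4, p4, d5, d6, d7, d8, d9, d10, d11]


Parity bits: p1=1, p2=1, p3=0, p4=0

110011001010101


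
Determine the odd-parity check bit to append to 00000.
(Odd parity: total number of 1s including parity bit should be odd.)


Number of 1s in data: 0
Parity bit: 1

1


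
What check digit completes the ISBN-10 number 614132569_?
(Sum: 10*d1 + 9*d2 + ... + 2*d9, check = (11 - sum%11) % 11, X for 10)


Weighted sum: 192
192 mod 11 = 5

Check digit: 6


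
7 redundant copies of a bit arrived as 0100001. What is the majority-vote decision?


Ones: 2 out of 7
Threshold: 4

0 (2/7 voted 1)


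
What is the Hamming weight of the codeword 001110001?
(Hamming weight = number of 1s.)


Counting 1s in 001110001

4


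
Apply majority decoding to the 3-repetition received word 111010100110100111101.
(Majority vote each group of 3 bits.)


Groups: 111, 010, 100, 110, 100, 111, 101
Majority votes: 1001011

1001011


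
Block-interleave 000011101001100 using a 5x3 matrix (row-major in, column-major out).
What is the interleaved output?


Matrix:
  000
  011
  101
  001
  100
Read columns: 001010100001110

001010100001110


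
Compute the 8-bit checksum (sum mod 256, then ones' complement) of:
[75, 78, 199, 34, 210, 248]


Sum = 844 mod 256 = 76
Complement = 179

179


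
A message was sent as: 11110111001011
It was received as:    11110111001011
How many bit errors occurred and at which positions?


XOR: 00000000000000

0 errors (received matches sent)


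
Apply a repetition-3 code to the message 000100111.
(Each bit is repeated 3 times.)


Each bit -> 3 copies

000000000111000000111111111


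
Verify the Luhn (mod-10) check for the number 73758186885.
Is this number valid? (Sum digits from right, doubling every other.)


Luhn sum = 62
62 mod 10 = 2

Invalid (Luhn sum mod 10 = 2)


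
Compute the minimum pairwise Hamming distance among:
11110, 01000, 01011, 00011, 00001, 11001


Comparing all pairs, minimum distance: 1
Can detect 0 errors, correct 0 errors

1


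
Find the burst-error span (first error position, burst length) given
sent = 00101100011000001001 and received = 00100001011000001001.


XOR: 00001101000000000000

Burst at position 4, length 4


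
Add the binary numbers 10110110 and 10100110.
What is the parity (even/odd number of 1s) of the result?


10110110 = 182
10100110 = 166
Sum = 348 = 101011100
1s count = 5

odd parity (5 ones in 101011100)


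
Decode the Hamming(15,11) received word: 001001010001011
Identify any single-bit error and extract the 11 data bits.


Syndrome = 0: no error detected

Data: 10100001011 (no errors)


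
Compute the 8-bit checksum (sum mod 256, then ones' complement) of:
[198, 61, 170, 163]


Sum = 592 mod 256 = 80
Complement = 175

175


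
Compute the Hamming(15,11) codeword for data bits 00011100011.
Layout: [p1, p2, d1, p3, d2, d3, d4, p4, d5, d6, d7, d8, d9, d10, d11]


Parity bits: p1=1, p2=0, p3=1, p4=0

100100101100011


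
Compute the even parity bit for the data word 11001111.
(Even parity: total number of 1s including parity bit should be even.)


Number of 1s in data: 6
Parity bit: 0

0


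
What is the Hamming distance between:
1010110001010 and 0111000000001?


XOR: 1101110001011
Count of 1s: 8

8


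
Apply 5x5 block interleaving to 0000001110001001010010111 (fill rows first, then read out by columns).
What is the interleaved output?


Matrix:
  00000
  01110
  00100
  10100
  10111
Read columns: 0001101000011110100100001

0001101000011110100100001


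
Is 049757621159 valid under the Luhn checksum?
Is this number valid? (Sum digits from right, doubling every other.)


Luhn sum = 46
46 mod 10 = 6

Invalid (Luhn sum mod 10 = 6)


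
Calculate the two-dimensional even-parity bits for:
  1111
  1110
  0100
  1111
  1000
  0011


Row parities: 011010
Column parities: 0001

Row P: 011010, Col P: 0001, Corner: 1


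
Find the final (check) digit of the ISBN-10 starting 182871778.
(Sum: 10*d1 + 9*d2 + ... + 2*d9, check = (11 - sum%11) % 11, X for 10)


Weighted sum: 266
266 mod 11 = 2

Check digit: 9


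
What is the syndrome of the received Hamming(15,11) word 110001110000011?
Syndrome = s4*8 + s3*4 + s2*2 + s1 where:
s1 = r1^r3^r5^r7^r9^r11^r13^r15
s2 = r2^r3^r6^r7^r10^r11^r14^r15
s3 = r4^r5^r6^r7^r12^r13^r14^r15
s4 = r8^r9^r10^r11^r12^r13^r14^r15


s1=1, s2=1, s3=0, s4=1

Syndrome = 11 (error at position 11)


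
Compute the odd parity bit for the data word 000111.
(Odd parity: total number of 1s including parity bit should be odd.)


Number of 1s in data: 3
Parity bit: 0

0


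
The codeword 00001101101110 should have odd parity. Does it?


Number of 1s: 7

Yes, parity is correct (7 ones)


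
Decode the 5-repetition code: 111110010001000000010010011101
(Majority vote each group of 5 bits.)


Groups: 11111, 00100, 01000, 00001, 00100, 11101
Majority votes: 100001

100001


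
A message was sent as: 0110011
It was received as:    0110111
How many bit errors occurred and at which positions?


XOR: 0000100

1 error(s) at position(s): 4


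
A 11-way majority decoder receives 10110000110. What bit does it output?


Ones: 5 out of 11
Threshold: 6

0 (5/11 voted 1)


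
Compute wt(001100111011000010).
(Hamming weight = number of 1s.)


Counting 1s in 001100111011000010

8


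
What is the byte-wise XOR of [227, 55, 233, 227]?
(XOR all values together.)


XOR chain: 227 ^ 55 ^ 233 ^ 227 = 222

222


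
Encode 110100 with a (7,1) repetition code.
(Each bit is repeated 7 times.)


Each bit -> 7 copies

111111111111110000000111111100000000000000


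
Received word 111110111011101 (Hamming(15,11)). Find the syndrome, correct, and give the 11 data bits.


Syndrome = 2: error at position 2

Data: 11011011101 (corrected bit 2)


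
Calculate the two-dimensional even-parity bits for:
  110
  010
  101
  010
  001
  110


Row parities: 010110
Column parities: 100

Row P: 010110, Col P: 100, Corner: 1


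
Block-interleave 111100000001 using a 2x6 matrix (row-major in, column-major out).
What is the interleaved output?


Matrix:
  111100
  000001
Read columns: 101010100001

101010100001


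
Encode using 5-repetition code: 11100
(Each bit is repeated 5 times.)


Each bit -> 5 copies

1111111111111110000000000


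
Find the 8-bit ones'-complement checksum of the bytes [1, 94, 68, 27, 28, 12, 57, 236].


Sum = 523 mod 256 = 11
Complement = 244

244


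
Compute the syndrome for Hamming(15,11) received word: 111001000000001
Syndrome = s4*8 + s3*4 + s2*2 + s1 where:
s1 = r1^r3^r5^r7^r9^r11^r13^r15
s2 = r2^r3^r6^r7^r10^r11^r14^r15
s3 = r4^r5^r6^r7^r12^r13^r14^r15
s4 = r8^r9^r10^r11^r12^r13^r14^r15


s1=1, s2=0, s3=0, s4=1

Syndrome = 9 (error at position 9)


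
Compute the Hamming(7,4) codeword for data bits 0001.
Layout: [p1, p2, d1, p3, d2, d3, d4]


Parity bits: p1=1, p2=1, p3=1

1101001


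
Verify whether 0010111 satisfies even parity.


Number of 1s: 4

Yes, parity is correct (4 ones)


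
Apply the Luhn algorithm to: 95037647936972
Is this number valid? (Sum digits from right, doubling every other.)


Luhn sum = 74
74 mod 10 = 4

Invalid (Luhn sum mod 10 = 4)


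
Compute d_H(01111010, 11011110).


XOR: 10100100
Count of 1s: 3

3


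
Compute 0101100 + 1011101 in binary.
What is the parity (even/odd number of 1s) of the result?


0101100 = 44
1011101 = 93
Sum = 137 = 10001001
1s count = 3

odd parity (3 ones in 10001001)


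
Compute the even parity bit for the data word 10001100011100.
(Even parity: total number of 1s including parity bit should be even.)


Number of 1s in data: 6
Parity bit: 0

0


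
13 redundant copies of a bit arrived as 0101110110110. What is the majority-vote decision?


Ones: 8 out of 13
Threshold: 7

1 (8/13 voted 1)


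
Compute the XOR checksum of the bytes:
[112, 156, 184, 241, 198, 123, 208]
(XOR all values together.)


XOR chain: 112 ^ 156 ^ 184 ^ 241 ^ 198 ^ 123 ^ 208 = 200

200


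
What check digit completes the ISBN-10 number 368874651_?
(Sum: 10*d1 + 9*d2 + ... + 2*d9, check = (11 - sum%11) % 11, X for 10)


Weighted sum: 307
307 mod 11 = 10

Check digit: 1


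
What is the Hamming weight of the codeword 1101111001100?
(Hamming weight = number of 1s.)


Counting 1s in 1101111001100

8


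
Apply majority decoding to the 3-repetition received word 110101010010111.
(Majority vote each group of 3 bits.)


Groups: 110, 101, 010, 010, 111
Majority votes: 11001

11001


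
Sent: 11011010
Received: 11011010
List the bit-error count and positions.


XOR: 00000000

0 errors (received matches sent)


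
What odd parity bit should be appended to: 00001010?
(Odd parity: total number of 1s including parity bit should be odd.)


Number of 1s in data: 2
Parity bit: 1

1


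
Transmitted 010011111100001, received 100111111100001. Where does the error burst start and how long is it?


XOR: 110100000000000

Burst at position 0, length 4


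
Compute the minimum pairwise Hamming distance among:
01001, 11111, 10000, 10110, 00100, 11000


Comparing all pairs, minimum distance: 1
Can detect 0 errors, correct 0 errors

1


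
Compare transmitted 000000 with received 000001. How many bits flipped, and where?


XOR: 000001

1 error(s) at position(s): 5


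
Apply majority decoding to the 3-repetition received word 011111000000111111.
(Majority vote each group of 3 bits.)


Groups: 011, 111, 000, 000, 111, 111
Majority votes: 110011

110011


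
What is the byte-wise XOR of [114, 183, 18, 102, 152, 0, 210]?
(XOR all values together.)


XOR chain: 114 ^ 183 ^ 18 ^ 102 ^ 152 ^ 0 ^ 210 = 251

251


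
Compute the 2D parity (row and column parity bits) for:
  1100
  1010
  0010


Row parities: 001
Column parities: 0100

Row P: 001, Col P: 0100, Corner: 1


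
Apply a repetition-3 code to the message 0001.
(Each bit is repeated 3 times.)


Each bit -> 3 copies

000000000111


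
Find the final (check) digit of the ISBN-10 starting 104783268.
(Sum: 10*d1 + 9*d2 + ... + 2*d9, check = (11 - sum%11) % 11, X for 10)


Weighted sum: 196
196 mod 11 = 9

Check digit: 2


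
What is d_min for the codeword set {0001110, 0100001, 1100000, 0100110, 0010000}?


Comparing all pairs, minimum distance: 2
Can detect 1 errors, correct 0 errors

2


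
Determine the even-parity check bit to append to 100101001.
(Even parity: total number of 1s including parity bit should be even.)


Number of 1s in data: 4
Parity bit: 0

0


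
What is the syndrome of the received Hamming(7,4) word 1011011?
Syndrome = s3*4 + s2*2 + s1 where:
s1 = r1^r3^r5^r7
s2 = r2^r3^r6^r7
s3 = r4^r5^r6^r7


s1=1, s2=1, s3=1

Syndrome = 7 (error at position 7)


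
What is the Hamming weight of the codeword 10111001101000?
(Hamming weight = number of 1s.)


Counting 1s in 10111001101000

7


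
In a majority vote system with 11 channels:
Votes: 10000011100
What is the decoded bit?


Ones: 4 out of 11
Threshold: 6

0 (4/11 voted 1)


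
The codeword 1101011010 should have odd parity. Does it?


Number of 1s: 6

No, parity error (6 ones)


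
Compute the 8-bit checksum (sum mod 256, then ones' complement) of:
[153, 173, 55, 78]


Sum = 459 mod 256 = 203
Complement = 52

52


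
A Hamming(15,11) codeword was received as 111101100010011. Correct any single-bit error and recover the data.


Syndrome = 15: error at position 15

Data: 10110010010 (corrected bit 15)


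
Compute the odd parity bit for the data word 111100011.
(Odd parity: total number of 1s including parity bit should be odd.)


Number of 1s in data: 6
Parity bit: 1

1


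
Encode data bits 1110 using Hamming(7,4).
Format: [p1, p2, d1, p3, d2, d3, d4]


Parity bits: p1=0, p2=0, p3=0

0010110


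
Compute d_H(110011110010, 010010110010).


XOR: 100001000000
Count of 1s: 2

2


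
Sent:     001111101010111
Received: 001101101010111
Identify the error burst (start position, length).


XOR: 000010000000000

Burst at position 4, length 1


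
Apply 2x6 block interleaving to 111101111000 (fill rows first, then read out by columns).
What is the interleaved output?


Matrix:
  111101
  111000
Read columns: 111111100010

111111100010


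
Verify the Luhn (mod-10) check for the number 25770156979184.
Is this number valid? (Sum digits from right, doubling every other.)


Luhn sum = 66
66 mod 10 = 6

Invalid (Luhn sum mod 10 = 6)


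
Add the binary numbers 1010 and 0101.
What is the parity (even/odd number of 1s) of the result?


1010 = 10
0101 = 5
Sum = 15 = 1111
1s count = 4

even parity (4 ones in 1111)


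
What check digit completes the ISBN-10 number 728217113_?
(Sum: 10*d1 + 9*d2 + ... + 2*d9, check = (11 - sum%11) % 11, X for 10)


Weighted sum: 220
220 mod 11 = 0

Check digit: 0


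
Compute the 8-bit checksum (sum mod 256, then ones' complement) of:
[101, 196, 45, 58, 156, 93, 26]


Sum = 675 mod 256 = 163
Complement = 92

92


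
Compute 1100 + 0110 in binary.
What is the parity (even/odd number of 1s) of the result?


1100 = 12
0110 = 6
Sum = 18 = 10010
1s count = 2

even parity (2 ones in 10010)


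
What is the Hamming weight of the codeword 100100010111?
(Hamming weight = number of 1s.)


Counting 1s in 100100010111

6


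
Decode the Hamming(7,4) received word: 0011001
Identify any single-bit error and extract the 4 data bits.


Syndrome = 0: no error detected

Data: 1001 (no errors)


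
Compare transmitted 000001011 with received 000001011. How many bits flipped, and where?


XOR: 000000000

0 errors (received matches sent)


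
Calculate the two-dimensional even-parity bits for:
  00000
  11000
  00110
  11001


Row parities: 0001
Column parities: 00111

Row P: 0001, Col P: 00111, Corner: 1


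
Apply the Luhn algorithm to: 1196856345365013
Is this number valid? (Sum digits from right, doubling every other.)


Luhn sum = 67
67 mod 10 = 7

Invalid (Luhn sum mod 10 = 7)


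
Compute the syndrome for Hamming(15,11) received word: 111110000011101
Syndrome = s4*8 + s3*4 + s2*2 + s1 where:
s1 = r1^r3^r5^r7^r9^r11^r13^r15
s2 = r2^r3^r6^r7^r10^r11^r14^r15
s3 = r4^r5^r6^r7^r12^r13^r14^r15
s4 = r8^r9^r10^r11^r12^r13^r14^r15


s1=0, s2=0, s3=1, s4=0

Syndrome = 4 (error at position 4)


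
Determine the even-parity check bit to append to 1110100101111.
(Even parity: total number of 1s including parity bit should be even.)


Number of 1s in data: 9
Parity bit: 1

1


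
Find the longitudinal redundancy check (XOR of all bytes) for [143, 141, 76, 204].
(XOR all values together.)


XOR chain: 143 ^ 141 ^ 76 ^ 204 = 130

130


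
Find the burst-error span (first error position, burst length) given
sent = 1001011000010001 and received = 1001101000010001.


XOR: 0000110000000000

Burst at position 4, length 2


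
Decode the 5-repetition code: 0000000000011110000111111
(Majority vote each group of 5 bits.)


Groups: 00000, 00000, 01111, 00001, 11111
Majority votes: 00101

00101


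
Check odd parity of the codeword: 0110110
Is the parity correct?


Number of 1s: 4

No, parity error (4 ones)


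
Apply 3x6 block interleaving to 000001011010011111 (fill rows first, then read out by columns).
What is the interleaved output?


Matrix:
  000001
  011010
  011111
Read columns: 000011011001011101

000011011001011101


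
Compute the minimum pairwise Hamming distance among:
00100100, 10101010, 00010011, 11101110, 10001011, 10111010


Comparing all pairs, minimum distance: 1
Can detect 0 errors, correct 0 errors

1


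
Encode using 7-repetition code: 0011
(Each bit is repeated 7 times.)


Each bit -> 7 copies

0000000000000011111111111111


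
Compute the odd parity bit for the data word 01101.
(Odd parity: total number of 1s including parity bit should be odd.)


Number of 1s in data: 3
Parity bit: 0

0


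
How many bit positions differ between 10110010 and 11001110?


XOR: 01111100
Count of 1s: 5

5


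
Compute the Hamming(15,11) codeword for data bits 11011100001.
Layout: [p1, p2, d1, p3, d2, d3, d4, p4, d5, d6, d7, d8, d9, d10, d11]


Parity bits: p1=1, p2=0, p3=1, p4=1

101110111100001


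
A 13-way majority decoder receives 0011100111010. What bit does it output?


Ones: 7 out of 13
Threshold: 7

1 (7/13 voted 1)


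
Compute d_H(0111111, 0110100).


XOR: 0001011
Count of 1s: 3

3


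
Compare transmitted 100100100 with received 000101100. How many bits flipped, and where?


XOR: 100001000

2 error(s) at position(s): 0, 5


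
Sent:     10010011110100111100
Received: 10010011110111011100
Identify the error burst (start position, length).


XOR: 00000000000011100000

Burst at position 12, length 3


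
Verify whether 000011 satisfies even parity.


Number of 1s: 2

Yes, parity is correct (2 ones)


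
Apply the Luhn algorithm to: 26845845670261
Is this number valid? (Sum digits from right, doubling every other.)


Luhn sum = 59
59 mod 10 = 9

Invalid (Luhn sum mod 10 = 9)


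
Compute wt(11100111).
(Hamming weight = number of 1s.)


Counting 1s in 11100111

6


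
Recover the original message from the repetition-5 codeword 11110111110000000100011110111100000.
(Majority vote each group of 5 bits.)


Groups: 11110, 11111, 00000, 00100, 01111, 01111, 00000
Majority votes: 1100110

1100110


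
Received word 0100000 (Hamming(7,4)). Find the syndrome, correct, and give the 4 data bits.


Syndrome = 2: error at position 2

Data: 0000 (corrected bit 2)


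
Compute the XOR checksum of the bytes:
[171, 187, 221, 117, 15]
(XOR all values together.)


XOR chain: 171 ^ 187 ^ 221 ^ 117 ^ 15 = 183

183


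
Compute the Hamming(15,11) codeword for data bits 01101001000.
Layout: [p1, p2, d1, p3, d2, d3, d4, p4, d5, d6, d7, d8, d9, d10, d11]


Parity bits: p1=0, p2=1, p3=1, p4=0

010111001001000


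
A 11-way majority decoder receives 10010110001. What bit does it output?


Ones: 5 out of 11
Threshold: 6

0 (5/11 voted 1)


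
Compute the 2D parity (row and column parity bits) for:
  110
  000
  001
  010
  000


Row parities: 00110
Column parities: 101

Row P: 00110, Col P: 101, Corner: 0


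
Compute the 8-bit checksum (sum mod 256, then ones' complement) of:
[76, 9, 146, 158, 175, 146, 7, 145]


Sum = 862 mod 256 = 94
Complement = 161

161


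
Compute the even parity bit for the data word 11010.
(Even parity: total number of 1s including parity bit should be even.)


Number of 1s in data: 3
Parity bit: 1

1


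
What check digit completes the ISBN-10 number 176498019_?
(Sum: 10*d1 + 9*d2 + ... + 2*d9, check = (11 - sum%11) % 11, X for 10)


Weighted sum: 264
264 mod 11 = 0

Check digit: 0


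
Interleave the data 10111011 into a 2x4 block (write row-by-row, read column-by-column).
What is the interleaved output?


Matrix:
  1011
  1011
Read columns: 11001111

11001111


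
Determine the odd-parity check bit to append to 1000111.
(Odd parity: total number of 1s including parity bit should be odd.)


Number of 1s in data: 4
Parity bit: 1

1


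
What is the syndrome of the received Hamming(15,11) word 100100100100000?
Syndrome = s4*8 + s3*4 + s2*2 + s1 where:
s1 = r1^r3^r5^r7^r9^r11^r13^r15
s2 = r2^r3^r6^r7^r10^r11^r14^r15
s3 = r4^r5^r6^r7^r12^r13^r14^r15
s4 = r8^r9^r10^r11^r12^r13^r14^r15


s1=0, s2=0, s3=0, s4=1

Syndrome = 8 (error at position 8)


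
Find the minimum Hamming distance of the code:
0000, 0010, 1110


Comparing all pairs, minimum distance: 1
Can detect 0 errors, correct 0 errors

1


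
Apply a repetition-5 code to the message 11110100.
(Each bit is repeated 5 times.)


Each bit -> 5 copies

1111111111111111111100000111110000000000


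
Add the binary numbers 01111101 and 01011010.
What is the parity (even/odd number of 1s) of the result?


01111101 = 125
01011010 = 90
Sum = 215 = 11010111
1s count = 6

even parity (6 ones in 11010111)


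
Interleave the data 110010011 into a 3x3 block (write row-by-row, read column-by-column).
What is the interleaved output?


Matrix:
  110
  010
  011
Read columns: 100111001

100111001


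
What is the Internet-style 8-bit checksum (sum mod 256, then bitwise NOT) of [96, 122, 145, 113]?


Sum = 476 mod 256 = 220
Complement = 35

35


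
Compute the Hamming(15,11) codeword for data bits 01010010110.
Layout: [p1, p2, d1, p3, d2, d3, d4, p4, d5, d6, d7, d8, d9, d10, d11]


Parity bits: p1=0, p2=1, p3=0, p4=1

010010110010110


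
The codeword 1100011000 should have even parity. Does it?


Number of 1s: 4

Yes, parity is correct (4 ones)


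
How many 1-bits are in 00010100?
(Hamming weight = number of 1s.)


Counting 1s in 00010100

2


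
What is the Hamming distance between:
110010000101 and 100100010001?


XOR: 010110010100
Count of 1s: 5

5


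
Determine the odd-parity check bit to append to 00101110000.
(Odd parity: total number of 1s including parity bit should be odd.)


Number of 1s in data: 4
Parity bit: 1

1


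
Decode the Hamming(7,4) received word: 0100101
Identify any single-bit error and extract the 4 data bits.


Syndrome = 0: no error detected

Data: 0101 (no errors)


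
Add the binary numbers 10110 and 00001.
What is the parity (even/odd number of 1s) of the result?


10110 = 22
00001 = 1
Sum = 23 = 10111
1s count = 4

even parity (4 ones in 10111)


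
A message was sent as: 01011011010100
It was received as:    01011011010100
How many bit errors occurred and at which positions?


XOR: 00000000000000

0 errors (received matches sent)


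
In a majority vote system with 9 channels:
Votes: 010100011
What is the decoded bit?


Ones: 4 out of 9
Threshold: 5

0 (4/9 voted 1)


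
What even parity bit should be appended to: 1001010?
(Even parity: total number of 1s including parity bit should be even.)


Number of 1s in data: 3
Parity bit: 1

1


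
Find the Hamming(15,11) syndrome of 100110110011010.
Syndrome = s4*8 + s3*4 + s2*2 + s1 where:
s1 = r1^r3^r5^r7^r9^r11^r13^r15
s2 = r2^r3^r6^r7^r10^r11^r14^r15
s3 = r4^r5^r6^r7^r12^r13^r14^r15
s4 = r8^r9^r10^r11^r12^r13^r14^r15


s1=0, s2=1, s3=1, s4=0

Syndrome = 6 (error at position 6)


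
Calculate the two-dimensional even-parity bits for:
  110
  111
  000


Row parities: 010
Column parities: 001

Row P: 010, Col P: 001, Corner: 1


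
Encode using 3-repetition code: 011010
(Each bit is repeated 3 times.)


Each bit -> 3 copies

000111111000111000


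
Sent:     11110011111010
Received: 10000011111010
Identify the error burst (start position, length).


XOR: 01110000000000

Burst at position 1, length 3


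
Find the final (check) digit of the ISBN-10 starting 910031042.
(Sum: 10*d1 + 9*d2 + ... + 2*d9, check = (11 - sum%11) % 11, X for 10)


Weighted sum: 138
138 mod 11 = 6

Check digit: 5


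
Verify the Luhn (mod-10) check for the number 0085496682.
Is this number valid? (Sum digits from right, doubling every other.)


Luhn sum = 47
47 mod 10 = 7

Invalid (Luhn sum mod 10 = 7)


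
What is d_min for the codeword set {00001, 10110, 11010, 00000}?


Comparing all pairs, minimum distance: 1
Can detect 0 errors, correct 0 errors

1


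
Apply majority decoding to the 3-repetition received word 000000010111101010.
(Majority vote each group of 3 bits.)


Groups: 000, 000, 010, 111, 101, 010
Majority votes: 000110

000110


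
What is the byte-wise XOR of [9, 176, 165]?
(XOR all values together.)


XOR chain: 9 ^ 176 ^ 165 = 28

28


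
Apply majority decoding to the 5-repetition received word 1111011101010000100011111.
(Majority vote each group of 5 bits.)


Groups: 11110, 11101, 01000, 01000, 11111
Majority votes: 11001

11001


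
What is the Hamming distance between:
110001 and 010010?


XOR: 100011
Count of 1s: 3

3


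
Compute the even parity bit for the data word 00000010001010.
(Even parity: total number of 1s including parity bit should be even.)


Number of 1s in data: 3
Parity bit: 1

1


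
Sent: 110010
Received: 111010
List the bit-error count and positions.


XOR: 001000

1 error(s) at position(s): 2


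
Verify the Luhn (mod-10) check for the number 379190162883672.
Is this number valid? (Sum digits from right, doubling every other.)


Luhn sum = 68
68 mod 10 = 8

Invalid (Luhn sum mod 10 = 8)


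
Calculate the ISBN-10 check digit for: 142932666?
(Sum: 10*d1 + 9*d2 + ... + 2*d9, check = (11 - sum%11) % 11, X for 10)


Weighted sum: 207
207 mod 11 = 9

Check digit: 2


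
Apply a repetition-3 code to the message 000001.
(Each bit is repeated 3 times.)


Each bit -> 3 copies

000000000000000111


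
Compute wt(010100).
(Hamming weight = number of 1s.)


Counting 1s in 010100

2


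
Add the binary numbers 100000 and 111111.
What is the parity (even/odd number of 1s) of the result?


100000 = 32
111111 = 63
Sum = 95 = 1011111
1s count = 6

even parity (6 ones in 1011111)


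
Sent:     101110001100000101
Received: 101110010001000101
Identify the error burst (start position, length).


XOR: 000000011101000000

Burst at position 7, length 5


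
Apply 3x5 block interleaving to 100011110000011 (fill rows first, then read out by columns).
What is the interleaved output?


Matrix:
  10001
  11100
  00011
Read columns: 110010010001101

110010010001101


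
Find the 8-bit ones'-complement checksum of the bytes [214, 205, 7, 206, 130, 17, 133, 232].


Sum = 1144 mod 256 = 120
Complement = 135

135


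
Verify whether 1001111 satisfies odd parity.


Number of 1s: 5

Yes, parity is correct (5 ones)


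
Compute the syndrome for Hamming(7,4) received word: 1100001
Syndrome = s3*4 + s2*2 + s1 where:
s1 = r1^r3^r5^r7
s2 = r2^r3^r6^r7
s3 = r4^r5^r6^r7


s1=0, s2=0, s3=1

Syndrome = 4 (error at position 4)


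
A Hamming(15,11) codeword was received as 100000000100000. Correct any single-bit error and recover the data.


Syndrome = 11: error at position 11

Data: 00000110000 (corrected bit 11)


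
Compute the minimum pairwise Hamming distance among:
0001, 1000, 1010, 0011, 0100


Comparing all pairs, minimum distance: 1
Can detect 0 errors, correct 0 errors

1


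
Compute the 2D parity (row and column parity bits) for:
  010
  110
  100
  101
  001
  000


Row parities: 101010
Column parities: 100

Row P: 101010, Col P: 100, Corner: 1


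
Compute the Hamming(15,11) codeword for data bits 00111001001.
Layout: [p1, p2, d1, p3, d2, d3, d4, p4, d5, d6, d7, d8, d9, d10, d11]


Parity bits: p1=1, p2=1, p3=0, p4=1

110001111001001


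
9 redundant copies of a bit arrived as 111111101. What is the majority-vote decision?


Ones: 8 out of 9
Threshold: 5

1 (8/9 voted 1)


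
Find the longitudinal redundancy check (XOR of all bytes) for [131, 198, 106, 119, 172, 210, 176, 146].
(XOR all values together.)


XOR chain: 131 ^ 198 ^ 106 ^ 119 ^ 172 ^ 210 ^ 176 ^ 146 = 4

4


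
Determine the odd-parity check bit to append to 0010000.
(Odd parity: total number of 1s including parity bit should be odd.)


Number of 1s in data: 1
Parity bit: 0

0


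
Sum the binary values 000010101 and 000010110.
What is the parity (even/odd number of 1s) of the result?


000010101 = 21
000010110 = 22
Sum = 43 = 101011
1s count = 4

even parity (4 ones in 101011)


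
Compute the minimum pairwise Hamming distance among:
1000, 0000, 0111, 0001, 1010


Comparing all pairs, minimum distance: 1
Can detect 0 errors, correct 0 errors

1


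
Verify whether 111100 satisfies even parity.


Number of 1s: 4

Yes, parity is correct (4 ones)


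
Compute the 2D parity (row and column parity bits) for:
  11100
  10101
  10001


Row parities: 110
Column parities: 11000

Row P: 110, Col P: 11000, Corner: 0


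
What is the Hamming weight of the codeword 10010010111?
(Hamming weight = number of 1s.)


Counting 1s in 10010010111

6


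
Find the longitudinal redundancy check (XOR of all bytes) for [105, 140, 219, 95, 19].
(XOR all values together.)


XOR chain: 105 ^ 140 ^ 219 ^ 95 ^ 19 = 114

114


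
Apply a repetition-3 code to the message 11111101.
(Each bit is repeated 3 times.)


Each bit -> 3 copies

111111111111111111000111


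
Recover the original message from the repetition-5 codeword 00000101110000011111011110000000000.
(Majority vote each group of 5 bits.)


Groups: 00000, 10111, 00000, 11111, 01111, 00000, 00000
Majority votes: 0101100

0101100


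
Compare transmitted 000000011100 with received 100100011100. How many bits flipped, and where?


XOR: 100100000000

2 error(s) at position(s): 0, 3


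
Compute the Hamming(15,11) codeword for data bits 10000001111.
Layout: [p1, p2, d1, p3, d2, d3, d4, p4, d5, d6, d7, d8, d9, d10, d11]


Parity bits: p1=1, p2=1, p3=0, p4=0

111000000001111


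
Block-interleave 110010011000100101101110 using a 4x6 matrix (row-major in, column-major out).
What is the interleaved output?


Matrix:
  110010
  011000
  100101
  101110
Read columns: 101111000101001110010010

101111000101001110010010


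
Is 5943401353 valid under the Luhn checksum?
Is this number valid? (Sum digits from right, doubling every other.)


Luhn sum = 38
38 mod 10 = 8

Invalid (Luhn sum mod 10 = 8)


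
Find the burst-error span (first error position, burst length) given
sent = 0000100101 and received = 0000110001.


XOR: 0000010100

Burst at position 5, length 3


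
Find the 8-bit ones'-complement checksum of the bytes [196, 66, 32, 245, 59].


Sum = 598 mod 256 = 86
Complement = 169

169


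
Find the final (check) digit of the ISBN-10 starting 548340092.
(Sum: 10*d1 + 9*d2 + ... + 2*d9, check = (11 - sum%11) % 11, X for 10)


Weighted sum: 226
226 mod 11 = 6

Check digit: 5


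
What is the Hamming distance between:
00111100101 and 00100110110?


XOR: 00011010011
Count of 1s: 5

5


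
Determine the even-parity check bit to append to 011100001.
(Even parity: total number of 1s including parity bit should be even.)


Number of 1s in data: 4
Parity bit: 0

0


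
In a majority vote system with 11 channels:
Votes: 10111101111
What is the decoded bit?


Ones: 9 out of 11
Threshold: 6

1 (9/11 voted 1)


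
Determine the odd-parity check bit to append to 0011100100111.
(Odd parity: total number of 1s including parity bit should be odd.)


Number of 1s in data: 7
Parity bit: 0

0


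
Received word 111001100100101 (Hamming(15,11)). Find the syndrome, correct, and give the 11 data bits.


Syndrome = 9: error at position 9

Data: 10111100101 (corrected bit 9)


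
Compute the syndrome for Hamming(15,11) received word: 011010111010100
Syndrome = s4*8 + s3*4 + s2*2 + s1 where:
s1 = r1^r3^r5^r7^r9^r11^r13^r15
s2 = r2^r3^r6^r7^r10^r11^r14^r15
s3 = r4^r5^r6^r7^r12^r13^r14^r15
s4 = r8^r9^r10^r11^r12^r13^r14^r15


s1=0, s2=0, s3=1, s4=0

Syndrome = 4 (error at position 4)


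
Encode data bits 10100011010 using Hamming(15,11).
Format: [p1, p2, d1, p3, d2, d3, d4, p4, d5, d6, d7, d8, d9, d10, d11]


Parity bits: p1=0, p2=0, p3=1, p4=1

001101010011010


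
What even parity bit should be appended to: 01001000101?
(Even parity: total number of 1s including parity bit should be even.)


Number of 1s in data: 4
Parity bit: 0

0


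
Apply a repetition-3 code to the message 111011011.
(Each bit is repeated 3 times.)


Each bit -> 3 copies

111111111000111111000111111


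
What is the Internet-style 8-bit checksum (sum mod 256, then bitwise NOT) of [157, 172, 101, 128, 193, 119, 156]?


Sum = 1026 mod 256 = 2
Complement = 253

253


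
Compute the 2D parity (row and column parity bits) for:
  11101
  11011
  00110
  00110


Row parities: 0000
Column parities: 00110

Row P: 0000, Col P: 00110, Corner: 0


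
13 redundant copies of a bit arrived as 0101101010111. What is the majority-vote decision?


Ones: 8 out of 13
Threshold: 7

1 (8/13 voted 1)


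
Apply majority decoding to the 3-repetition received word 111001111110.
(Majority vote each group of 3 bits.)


Groups: 111, 001, 111, 110
Majority votes: 1011

1011


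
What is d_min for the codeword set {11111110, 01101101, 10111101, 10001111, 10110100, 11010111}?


Comparing all pairs, minimum distance: 2
Can detect 1 errors, correct 0 errors

2


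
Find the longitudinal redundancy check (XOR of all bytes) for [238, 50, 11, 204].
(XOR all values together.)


XOR chain: 238 ^ 50 ^ 11 ^ 204 = 27

27


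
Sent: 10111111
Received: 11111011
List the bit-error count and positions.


XOR: 01000100

2 error(s) at position(s): 1, 5


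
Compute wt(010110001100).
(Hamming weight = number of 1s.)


Counting 1s in 010110001100

5


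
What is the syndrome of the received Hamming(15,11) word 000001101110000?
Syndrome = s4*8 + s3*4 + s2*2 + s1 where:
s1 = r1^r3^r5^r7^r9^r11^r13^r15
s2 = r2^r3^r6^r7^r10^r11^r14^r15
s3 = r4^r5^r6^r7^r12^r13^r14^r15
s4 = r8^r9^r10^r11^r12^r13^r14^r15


s1=1, s2=0, s3=0, s4=1

Syndrome = 9 (error at position 9)


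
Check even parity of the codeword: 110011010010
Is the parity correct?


Number of 1s: 6

Yes, parity is correct (6 ones)


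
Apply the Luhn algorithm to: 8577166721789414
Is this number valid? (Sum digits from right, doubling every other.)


Luhn sum = 79
79 mod 10 = 9

Invalid (Luhn sum mod 10 = 9)


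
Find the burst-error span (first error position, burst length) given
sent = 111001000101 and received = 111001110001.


XOR: 000000110100

Burst at position 6, length 4


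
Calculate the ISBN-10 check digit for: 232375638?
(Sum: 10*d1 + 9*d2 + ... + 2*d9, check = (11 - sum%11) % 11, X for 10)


Weighted sum: 200
200 mod 11 = 2

Check digit: 9


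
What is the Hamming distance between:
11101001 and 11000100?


XOR: 00101101
Count of 1s: 4

4


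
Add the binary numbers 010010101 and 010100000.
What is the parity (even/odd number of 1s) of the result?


010010101 = 149
010100000 = 160
Sum = 309 = 100110101
1s count = 5

odd parity (5 ones in 100110101)


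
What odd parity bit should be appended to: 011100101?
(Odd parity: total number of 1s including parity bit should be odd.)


Number of 1s in data: 5
Parity bit: 0

0


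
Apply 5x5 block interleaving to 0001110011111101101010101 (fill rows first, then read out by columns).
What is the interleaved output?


Matrix:
  00011
  10011
  11110
  11010
  10101
Read columns: 0111100110001011111011001

0111100110001011111011001


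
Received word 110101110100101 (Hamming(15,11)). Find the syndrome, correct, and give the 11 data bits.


Syndrome = 6: error at position 6

Data: 00010100101 (corrected bit 6)


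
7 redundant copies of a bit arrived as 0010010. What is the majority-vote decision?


Ones: 2 out of 7
Threshold: 4

0 (2/7 voted 1)
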